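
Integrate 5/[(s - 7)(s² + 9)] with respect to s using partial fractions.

Cover-up at s=7: α = 5/(7²+9) = 5/58. Coeff matching: β = -5/58, γ = -35/58. Decomposition: (5/58)/(s - 7) - ((5/58)s + 35/58)/(s² + 9). Integrate: linear → ln, quadratic → (1/2)ln + arctan: (5/58) ln|(s - 7)| - (5/116) ln(s² + 9) - (35/174) arctan(s/3) + C


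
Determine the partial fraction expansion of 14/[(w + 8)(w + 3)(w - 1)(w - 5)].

Using Heaviside cover-up: (-14/585)/(w + 8) + (7/80)/(w + 3) - (7/72)/(w - 1) + (7/208)/(w - 5)


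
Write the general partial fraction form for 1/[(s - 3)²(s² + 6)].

Repeated linear + quadratic: P/(s - 3) + Q/(s - 3)² + (Rs + S)/(s² + 6)


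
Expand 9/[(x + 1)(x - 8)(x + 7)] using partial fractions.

Using cover-up method: A = -1/6, B = 1/15, C = 1/10
Result: (-1/6)/(x + 1) + (1/15)/(x - 8) + (1/10)/(x + 7)


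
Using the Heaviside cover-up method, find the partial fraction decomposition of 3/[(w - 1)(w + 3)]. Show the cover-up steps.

Cover (w - 1): set w=1, get α = 3/(1 + 3) = 3/4. Cover (w + 3): set w=-3, get β = 3/(-3 - 1) = -3/4.
Result: (3/4)/(w - 1) - (3/4)/(w + 3)


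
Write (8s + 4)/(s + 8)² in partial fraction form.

(8s + 4) = A(s + 8) + B. At s = -8: B = 8·(-8) + 4 = -60. Coeff of s: A = 8
Result: 8/(s + 8) - 60/(s + 8)²


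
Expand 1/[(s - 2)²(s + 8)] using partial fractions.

Cover-up at s=-8: R = 1/(-8 - 2)² = 1/100. Cover-up at s=2: Q = 1/(2 + 8) = 1/10. Comparing s² coeff: P = -R = -1/100
Result: (-1/100)/(s - 2) + (1/10)/(s - 2)² + (1/100)/(s + 8)


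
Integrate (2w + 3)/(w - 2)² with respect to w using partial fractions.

Decompose: α = 2, β = 2·2 + 3 = 7, so (2w + 3)/(w - 2)² = 2/(w - 2) + 7/(w - 2)². Integrate: ∫ α/(w - 2) dw = 2 ln|(w - 2)|; ∫ β/(w - 2)² dw = -7/(w - 2). Sum: 2 ln|(w - 2)| - 7/(w - 2) + C


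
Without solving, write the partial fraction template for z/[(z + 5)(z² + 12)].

Linear + irreducible quadratic: α/(z + 5) + (βz + γ)/(z² + 12)


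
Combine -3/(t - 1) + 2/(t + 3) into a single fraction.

Common denominator (t - 1)(t + 3). Numerator: -3(t + 3) + 2(t - 1) = (-3t - 9) + (2t - 2) = -t - 11
Result: (-t - 11)/[(t - 1)(t + 3)]


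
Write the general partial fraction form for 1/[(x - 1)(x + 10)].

Distinct linear factors: A/(x - 1) + B/(x + 10)


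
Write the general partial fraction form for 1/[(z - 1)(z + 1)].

Distinct linear factors: P/(z - 1) + Q/(z + 1)


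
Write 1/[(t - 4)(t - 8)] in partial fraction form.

1/(t - 4)(t - 8) = A/(t - 4) + B/(t - 8). A = 1/(4 - 8) = -1/4, B = 1/(8 - 4) = 1/4
Result: (-1/4)/(t - 4) + (1/4)/(t - 8)


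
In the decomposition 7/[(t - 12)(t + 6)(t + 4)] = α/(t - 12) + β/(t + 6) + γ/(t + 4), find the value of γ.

Cover-up at t = -4: γ = 7/[(-4 - 12)(-4 + 6)] = 7/[(-16)(2)] = -7/32


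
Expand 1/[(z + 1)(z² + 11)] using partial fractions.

Cover-up at z = -1: α = 1/((-1)² + 11) = 1/12. Then β = -α = -1/12, γ = -α·(0 - 1) = 1/12
Result: (1/12)/(z + 1) - ((1/12)z - 1/12)/(z² + 11)


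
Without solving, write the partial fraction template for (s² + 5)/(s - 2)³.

Repeated linear factor (power 3): α/(s - 2) + β/(s - 2)² + γ/(s - 2)³


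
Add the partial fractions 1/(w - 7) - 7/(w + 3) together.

Common denominator (w - 7)(w + 3). Numerator: 1(w + 3) - 7(w - 7) = (w + 3) - (7w - 49) = -6w + 52
Result: (-6w + 52)/[(w - 7)(w + 3)]


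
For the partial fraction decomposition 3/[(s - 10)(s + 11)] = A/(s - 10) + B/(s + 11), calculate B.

Cover-up at s = -11: B = 3/(-11 - 10) = -3/21 = -1/7


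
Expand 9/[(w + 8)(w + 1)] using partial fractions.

9/(w + 8)(w + 1) = A/(w + 8) + B/(w + 1). A = 9/(-8 + 1) = -9/7, B = 9/(-1 + 8) = 9/7
Result: (-9/7)/(w + 8) + (9/7)/(w + 1)


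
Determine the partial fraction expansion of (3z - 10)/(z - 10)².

(3z - 10) = A(z - 10) + B. At z = 10: B = 3·10 - 10 = 20. Coeff of z: A = 3
Result: 3/(z - 10) + 20/(z - 10)²


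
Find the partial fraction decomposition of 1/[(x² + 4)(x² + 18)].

Coefficient matching gives α = γ = 0, β = 1/(18-4) = 1/14, δ = -β = -1/14
Result: (1/14)/(x² + 4) - (1/14)/(x² + 18)


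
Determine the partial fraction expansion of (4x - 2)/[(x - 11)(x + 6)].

At x=11: P = (4·11 - 2)/(11 + 6) = 42/17. At x=-6: Q = (4·(-6) - 2)/(-6 - 11) = 26/17
Result: (42/17)/(x - 11) + (26/17)/(x + 6)


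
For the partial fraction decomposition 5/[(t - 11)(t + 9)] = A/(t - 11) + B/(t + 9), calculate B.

Cover-up at t = -9: B = 5/(-9 - 11) = -5/20 = -1/4


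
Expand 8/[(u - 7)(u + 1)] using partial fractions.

8/(u - 7)(u + 1) = α/(u - 7) + β/(u + 1). α = 8/(7 + 1) = 1, β = 8/(-1 - 7) = -1
Result: 1/(u - 7) - 1/(u + 1)


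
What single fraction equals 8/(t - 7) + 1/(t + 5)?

Common denominator (t - 7)(t + 5). Numerator: 8(t + 5) + 1(t - 7) = (8t + 40) + (t - 7) = 9t + 33
Result: (9t + 33)/[(t - 7)(t + 5)]


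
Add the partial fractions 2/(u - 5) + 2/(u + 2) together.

Common denominator (u - 5)(u + 2). Numerator: 2(u + 2) + 2(u - 5) = (2u + 4) + (2u - 10) = 4u - 6
Result: (4u - 6)/[(u - 5)(u + 2)]


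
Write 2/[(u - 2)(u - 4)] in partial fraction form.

2/(u - 2)(u - 4) = α/(u - 2) + β/(u - 4). α = 2/(2 - 4) = -1, β = 2/(4 - 2) = 1
Result: -1/(u - 2) + 1/(u - 4)


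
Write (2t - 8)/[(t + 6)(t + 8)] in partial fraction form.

At t=-6: α = (2·(-6) - 8)/(-6 + 8) = -10. At t=-8: β = (2·(-8) - 8)/(-8 + 6) = 12
Result: -10/(t + 6) + 12/(t + 8)


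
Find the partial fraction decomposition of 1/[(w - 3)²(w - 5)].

Cover-up at w=5: γ = 1/(5 - 3)² = 1/4. Cover-up at w=3: β = 1/(3 - 5) = -1/2. Comparing w² coeff: α = -γ = -1/4
Result: (-1/4)/(w - 3) - (1/2)/(w - 3)² + (1/4)/(w - 5)


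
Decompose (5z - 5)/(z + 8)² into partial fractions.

(5z - 5) = A(z + 8) + B. At z = -8: B = 5·(-8) - 5 = -45. Coeff of z: A = 5
Result: 5/(z + 8) - 45/(z + 8)²


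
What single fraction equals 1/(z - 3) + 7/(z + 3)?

Common denominator (z - 3)(z + 3). Numerator: 1(z + 3) + 7(z - 3) = (z + 3) + (7z - 21) = 8z - 18
Result: (8z - 18)/[(z - 3)(z + 3)]


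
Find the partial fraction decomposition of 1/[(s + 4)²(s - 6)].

Cover-up at s=6: R = 1/(6 + 4)² = 1/100. Cover-up at s=-4: Q = 1/(-4 - 6) = -1/10. Comparing s² coeff: P = -R = -1/100
Result: (-1/100)/(s + 4) - (1/10)/(s + 4)² + (1/100)/(s - 6)


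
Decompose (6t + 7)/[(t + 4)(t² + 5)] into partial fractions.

At t=-4: P = (6·(-4) + 7)/((-4)² + 5) = -17/21. Q = -P = 17/21, R = 6 - (-4)·P = 58/21
Result: (-17/21)/(t + 4) + ((17/21)t + 58/21)/(t² + 5)


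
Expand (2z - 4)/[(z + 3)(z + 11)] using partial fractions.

At z=-3: α = (2·(-3) - 4)/(-3 + 11) = -5/4. At z=-11: β = (2·(-11) - 4)/(-11 + 3) = 13/4
Result: (-5/4)/(z + 3) + (13/4)/(z + 11)


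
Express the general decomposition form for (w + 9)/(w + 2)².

Repeated linear factor: α/(w + 2) + β/(w + 2)²


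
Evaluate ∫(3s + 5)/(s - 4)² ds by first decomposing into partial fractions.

Decompose: P = 3, Q = 3·4 + 5 = 17, so (3s + 5)/(s - 4)² = 3/(s - 4) + 17/(s - 4)². Integrate: ∫ P/(s - 4) ds = 3 ln|(s - 4)|; ∫ Q/(s - 4)² ds = -17/(s - 4). Sum: 3 ln|(s - 4)| - 17/(s - 4) + C


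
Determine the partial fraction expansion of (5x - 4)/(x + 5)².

(5x - 4) = A(x + 5) + B. At x = -5: B = 5·(-5) - 4 = -29. Coeff of x: A = 5
Result: 5/(x + 5) - 29/(x + 5)²


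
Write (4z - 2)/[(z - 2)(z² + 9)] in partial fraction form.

At z=2: α = (4·2 - 2)/(2² + 9) = 6/13. β = -α = -6/13, γ = 4 - 2·α = 40/13
Result: (6/13)/(z - 2) - ((6/13)z - 40/13)/(z² + 9)


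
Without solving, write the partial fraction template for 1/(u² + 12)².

Repeated quadratic factor: (αu + β)/(u² + 12) + (γu + δ)/(u² + 12)²


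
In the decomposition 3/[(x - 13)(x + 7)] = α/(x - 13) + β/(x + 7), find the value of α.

Cover-up at x = 13: α = 3/(13 + 7) = 3/20


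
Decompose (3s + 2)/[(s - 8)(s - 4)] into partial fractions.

At s=8: A = (3·8 + 2)/(8 - 4) = 13/2. At s=4: B = (3·4 + 2)/(4 - 8) = -7/2
Result: (13/2)/(s - 8) - (7/2)/(s - 4)


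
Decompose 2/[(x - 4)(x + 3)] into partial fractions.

2/(x - 4)(x + 3) = P/(x - 4) + Q/(x + 3). P = 2/(4 + 3) = 2/7, Q = 2/(-3 - 4) = -2/7
Result: (2/7)/(x - 4) - (2/7)/(x + 3)


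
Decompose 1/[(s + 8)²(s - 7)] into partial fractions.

Cover-up at s=7: γ = 1/(7 + 8)² = 1/225. Cover-up at s=-8: β = 1/(-8 - 7) = -1/15. Comparing s² coeff: α = -γ = -1/225
Result: (-1/225)/(s + 8) - (1/15)/(s + 8)² + (1/225)/(s - 7)


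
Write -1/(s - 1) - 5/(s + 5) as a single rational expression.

Common denominator (s - 1)(s + 5). Numerator: -1(s + 5) - 5(s - 1) = (-s - 5) - (5s - 5) = -6s
Result: (-6s)/[(s - 1)(s + 5)]


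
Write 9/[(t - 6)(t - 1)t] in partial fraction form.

Using cover-up method: P = 3/10, Q = -9/5, R = 3/2
Result: (3/10)/(t - 6) - (9/5)/(t - 1) + (3/2)/t


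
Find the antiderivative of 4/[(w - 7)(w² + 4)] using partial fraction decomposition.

Cover-up at w=7: α = 4/(7²+4) = 4/53. Coeff matching: β = -4/53, γ = -28/53. Decomposition: (4/53)/(w - 7) - ((4/53)w + 28/53)/(w² + 4). Integrate: linear → ln, quadratic → (1/2)ln + arctan: (4/53) ln|(w - 7)| - (2/53) ln(w² + 4) - (14/53) arctan(w/2) + C


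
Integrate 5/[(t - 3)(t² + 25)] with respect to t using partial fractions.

Cover-up at t=3: A = 5/(3²+25) = 5/34. Coeff matching: B = -5/34, C = -15/34. Decomposition: (5/34)/(t - 3) - ((5/34)t + 15/34)/(t² + 25). Integrate: linear → ln, quadratic → (1/2)ln + arctan: (5/34) ln|(t - 3)| - (5/68) ln(t² + 25) - (3/34) arctan(t/5) + C


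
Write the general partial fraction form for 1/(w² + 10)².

Repeated quadratic factor: (Aw + B)/(w² + 10) + (Cw + D)/(w² + 10)²


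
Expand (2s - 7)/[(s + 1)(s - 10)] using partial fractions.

At s=-1: P = (2·(-1) - 7)/(-1 - 10) = 9/11. At s=10: Q = (2·10 - 7)/(10 + 1) = 13/11
Result: (9/11)/(s + 1) + (13/11)/(s - 10)


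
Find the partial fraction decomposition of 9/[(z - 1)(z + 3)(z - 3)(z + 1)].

Using Heaviside cover-up: (-9/16)/(z - 1) - (3/16)/(z + 3) + (3/16)/(z - 3) + (9/16)/(z + 1)


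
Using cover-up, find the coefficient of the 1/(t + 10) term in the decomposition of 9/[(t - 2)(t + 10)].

Cover (t + 10), set t=-10: 9/((t - 2) at t=-10) = 9/(-12) = -3/4


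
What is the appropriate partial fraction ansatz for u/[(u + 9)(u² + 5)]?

Linear + irreducible quadratic: A/(u + 9) + (Bu + C)/(u² + 5)


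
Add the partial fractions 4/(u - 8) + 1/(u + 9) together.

Common denominator (u - 8)(u + 9). Numerator: 4(u + 9) + 1(u - 8) = (4u + 36) + (u - 8) = 5u + 28
Result: (5u + 28)/[(u - 8)(u + 9)]


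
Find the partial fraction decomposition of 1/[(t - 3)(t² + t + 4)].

Cover-up at t = 3: A = 1/(3² + 1·3 + 4) = 1/16. Then B = -A = -1/16, C = -A·(1 + 3) = -1/4
Result: (1/16)/(t - 3) - ((1/16)t + 1/4)/(t² + t + 4)


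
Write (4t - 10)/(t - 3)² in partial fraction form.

(4t - 10) = P(t - 3) + Q. At t = 3: Q = 4·3 - 10 = 2. Coeff of t: P = 4
Result: 4/(t - 3) + 2/(t - 3)²


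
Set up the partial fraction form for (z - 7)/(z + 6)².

Repeated linear factor: A/(z + 6) + B/(z + 6)²


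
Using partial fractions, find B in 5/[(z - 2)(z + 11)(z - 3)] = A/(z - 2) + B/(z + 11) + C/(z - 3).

Cover-up at z = -11: B = 5/[(-11 - 2)(-11 - 3)] = 5/[(-13)(-14)] = 5/182


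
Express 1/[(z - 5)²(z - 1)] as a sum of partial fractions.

Cover-up at z=1: C = 1/(1 - 5)² = 1/16. Cover-up at z=5: B = 1/(5 - 1) = 1/4. Comparing z² coeff: A = -C = -1/16
Result: (-1/16)/(z - 5) + (1/4)/(z - 5)² + (1/16)/(z - 1)


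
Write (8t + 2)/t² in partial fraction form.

(8t + 2) = At + B. At t = 0: B = 8·0 + 2 = 2. Coeff of t: A = 8
Result: 8/t + 2/t²


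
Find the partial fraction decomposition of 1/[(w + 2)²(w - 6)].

Cover-up at w=6: C = 1/(6 + 2)² = 1/64. Cover-up at w=-2: B = 1/(-2 - 6) = -1/8. Comparing w² coeff: A = -C = -1/64
Result: (-1/64)/(w + 2) - (1/8)/(w + 2)² + (1/64)/(w - 6)


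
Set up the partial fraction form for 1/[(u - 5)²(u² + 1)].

Repeated linear + quadratic: α/(u - 5) + β/(u - 5)² + (γu + δ)/(u² + 1)


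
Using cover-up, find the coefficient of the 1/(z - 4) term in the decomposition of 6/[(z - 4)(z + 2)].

Cover (z - 4), set z=4: 6/((z + 2) at z=4) = 6/(6) = 1


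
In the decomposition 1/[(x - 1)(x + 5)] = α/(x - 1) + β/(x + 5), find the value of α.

Cover-up at x = 1: α = 1/(1 + 5) = 1/6


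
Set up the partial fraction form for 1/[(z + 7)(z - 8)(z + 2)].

Three distinct linear factors: A/(z + 7) + B/(z - 8) + C/(z + 2)


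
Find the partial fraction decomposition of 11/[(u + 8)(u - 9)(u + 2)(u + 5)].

Using Heaviside cover-up: (-11/306)/(u + 8) + (1/238)/(u - 9) - (1/18)/(u + 2) + (11/126)/(u + 5)


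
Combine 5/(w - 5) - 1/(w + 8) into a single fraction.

Common denominator (w - 5)(w + 8). Numerator: 5(w + 8) - 1(w - 5) = (5w + 40) - (w - 5) = 4w + 45
Result: (4w + 45)/[(w - 5)(w + 8)]


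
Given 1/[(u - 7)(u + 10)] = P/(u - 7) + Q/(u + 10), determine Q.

Cover-up at u = -10: Q = 1/(-10 - 7) = -1/17


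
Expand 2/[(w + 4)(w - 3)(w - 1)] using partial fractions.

Using cover-up method: A = 2/35, B = 1/7, C = -1/5
Result: (2/35)/(w + 4) + (1/7)/(w - 3) - (1/5)/(w - 1)


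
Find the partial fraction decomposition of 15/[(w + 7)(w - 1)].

15/(w + 7)(w - 1) = α/(w + 7) + β/(w - 1). α = 15/(-7 - 1) = -15/8, β = 15/(1 + 7) = 15/8
Result: (-15/8)/(w + 7) + (15/8)/(w - 1)


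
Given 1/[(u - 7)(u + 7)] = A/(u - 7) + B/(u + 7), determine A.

Cover-up at u = 7: A = 1/(7 + 7) = 1/14


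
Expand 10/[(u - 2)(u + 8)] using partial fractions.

10/(u - 2)(u + 8) = α/(u - 2) + β/(u + 8). α = 10/(2 + 8) = 1, β = 10/(-8 - 2) = -1
Result: 1/(u - 2) - 1/(u + 8)


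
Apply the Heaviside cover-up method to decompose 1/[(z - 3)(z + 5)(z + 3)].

Cover (z - 3), z=3: P = 1/[(3 + 5)(3 + 3)] = 1/48. Cover (z + 5), z=-5: Q = 1/[(-5 - 3)(-5 + 3)] = 1/16. Cover (z + 3), z=-3: R = 1/[(-3 - 3)(-3 + 5)] = -1/12.
Result: (1/48)/(z - 3) + (1/16)/(z + 5) - (1/12)/(z + 3)


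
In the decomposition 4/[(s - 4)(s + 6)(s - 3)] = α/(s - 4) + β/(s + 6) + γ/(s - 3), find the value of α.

Cover-up at s = 4: α = 4/[(4 + 6)(4 - 3)] = 4/[(10)(1)] = 4/10 = 2/5


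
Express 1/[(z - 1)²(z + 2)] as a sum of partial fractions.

Cover-up at z=-2: R = 1/(-2 - 1)² = 1/9. Cover-up at z=1: Q = 1/(1 + 2) = 1/3. Comparing z² coeff: P = -R = -1/9
Result: (-1/9)/(z - 1) + (1/3)/(z - 1)² + (1/9)/(z + 2)


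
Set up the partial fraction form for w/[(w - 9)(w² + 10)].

Linear + irreducible quadratic: P/(w - 9) + (Qw + R)/(w² + 10)


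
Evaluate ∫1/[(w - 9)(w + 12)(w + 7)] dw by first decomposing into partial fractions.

Cover-up: P = 1/336, Q = 1/105, R = -1/80. Decomposition: (1/336)/(w - 9) + (1/105)/(w + 12) - (1/80)/(w + 7). Integrate each term: (1/336) ln|(w - 9)| + (1/105) ln|(w + 12)| - (1/80) ln|(w + 7)| + C


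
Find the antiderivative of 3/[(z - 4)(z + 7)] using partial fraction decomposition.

Decompose: 3/[(z - 4)(z + 7)] = (3/11)/(z - 4) - (3/11)/(z + 7). Integrate each term: (3/11) ln|(z - 4)| - (3/11) ln|(z + 7)| + C


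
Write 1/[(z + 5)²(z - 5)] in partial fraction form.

Cover-up at z=5: R = 1/(5 + 5)² = 1/100. Cover-up at z=-5: Q = 1/(-5 - 5) = -1/10. Comparing z² coeff: P = -R = -1/100
Result: (-1/100)/(z + 5) - (1/10)/(z + 5)² + (1/100)/(z - 5)


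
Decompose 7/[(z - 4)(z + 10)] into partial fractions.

7/(z - 4)(z + 10) = α/(z - 4) + β/(z + 10). α = 7/(4 + 10) = 1/2, β = 7/(-10 - 4) = -1/2
Result: (1/2)/(z - 4) - (1/2)/(z + 10)


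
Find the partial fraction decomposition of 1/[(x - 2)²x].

Cover-up at x=0: R = 1/(0 - 2)² = 1/4. Cover-up at x=2: Q = 1/(2 - 0) = 1/2. Comparing x² coeff: P = -R = -1/4
Result: (-1/4)/(x - 2) + (1/2)/(x - 2)² + (1/4)/x


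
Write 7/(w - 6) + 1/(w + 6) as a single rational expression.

Common denominator (w - 6)(w + 6). Numerator: 7(w + 6) + 1(w - 6) = (7w + 42) + (w - 6) = 8w + 36
Result: (8w + 36)/[(w - 6)(w + 6)]


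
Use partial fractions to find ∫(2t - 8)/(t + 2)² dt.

Decompose: A = 2, B = 2·(-2) - 8 = -12, so (2t - 8)/(t + 2)² = 2/(t + 2) - 12/(t + 2)². Integrate: ∫ A/(t + 2) dt = 2 ln|(t + 2)|; ∫ B/(t + 2)² dt = 12/(t + 2). Sum: 2 ln|(t + 2)| + 12/(t + 2) + C


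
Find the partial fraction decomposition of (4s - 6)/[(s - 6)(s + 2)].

At s=6: A = (4·6 - 6)/(6 + 2) = 9/4. At s=-2: B = (4·(-2) - 6)/(-2 - 6) = 7/4
Result: (9/4)/(s - 6) + (7/4)/(s + 2)


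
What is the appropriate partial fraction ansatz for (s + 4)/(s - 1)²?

Repeated linear factor: α/(s - 1) + β/(s - 1)²


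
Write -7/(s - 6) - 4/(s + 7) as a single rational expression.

Common denominator (s - 6)(s + 7). Numerator: -7(s + 7) - 4(s - 6) = (-7s - 49) - (4s - 24) = -11s - 25
Result: (-11s - 25)/[(s - 6)(s + 7)]


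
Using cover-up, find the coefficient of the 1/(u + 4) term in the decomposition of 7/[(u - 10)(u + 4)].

Cover (u + 4), set u=-4: 7/((u - 10) at u=-4) = 7/(-14) = -1/2


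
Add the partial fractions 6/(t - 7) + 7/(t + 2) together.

Common denominator (t - 7)(t + 2). Numerator: 6(t + 2) + 7(t - 7) = (6t + 12) + (7t - 49) = 13t - 37
Result: (13t - 37)/[(t - 7)(t + 2)]


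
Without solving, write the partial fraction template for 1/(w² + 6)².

Repeated quadratic factor: (Pw + Q)/(w² + 6) + (Rw + S)/(w² + 6)²


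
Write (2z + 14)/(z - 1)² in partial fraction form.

(2z + 14) = A(z - 1) + B. At z = 1: B = 2·1 + 14 = 16. Coeff of z: A = 2
Result: 2/(z - 1) + 16/(z - 1)²


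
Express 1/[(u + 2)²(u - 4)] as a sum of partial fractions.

Cover-up at u=4: γ = 1/(4 + 2)² = 1/36. Cover-up at u=-2: β = 1/(-2 - 4) = -1/6. Comparing u² coeff: α = -γ = -1/36
Result: (-1/36)/(u + 2) - (1/6)/(u + 2)² + (1/36)/(u - 4)


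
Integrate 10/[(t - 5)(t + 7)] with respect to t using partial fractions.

Decompose: 10/[(t - 5)(t + 7)] = (5/6)/(t - 5) - (5/6)/(t + 7). Integrate each term: (5/6) ln|(t - 5)| - (5/6) ln|(t + 7)| + C


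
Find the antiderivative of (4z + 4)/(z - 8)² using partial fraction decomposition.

Decompose: P = 4, Q = 4·8 + 4 = 36, so (4z + 4)/(z - 8)² = 4/(z - 8) + 36/(z - 8)². Integrate: ∫ P/(z - 8) dz = 4 ln|(z - 8)|; ∫ Q/(z - 8)² dz = -36/(z - 8). Sum: 4 ln|(z - 8)| - 36/(z - 8) + C


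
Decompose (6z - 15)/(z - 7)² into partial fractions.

(6z - 15) = P(z - 7) + Q. At z = 7: Q = 6·7 - 15 = 27. Coeff of z: P = 6
Result: 6/(z - 7) + 27/(z - 7)²


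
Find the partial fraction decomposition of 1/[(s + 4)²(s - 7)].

Cover-up at s=7: R = 1/(7 + 4)² = 1/121. Cover-up at s=-4: Q = 1/(-4 - 7) = -1/11. Comparing s² coeff: P = -R = -1/121
Result: (-1/121)/(s + 4) - (1/11)/(s + 4)² + (1/121)/(s - 7)


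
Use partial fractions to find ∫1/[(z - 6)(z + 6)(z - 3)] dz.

Cover-up: α = 1/36, β = 1/108, γ = -1/27. Decomposition: (1/36)/(z - 6) + (1/108)/(z + 6) - (1/27)/(z - 3). Integrate each term: (1/36) ln|(z - 6)| + (1/108) ln|(z + 6)| - (1/27) ln|(z - 3)| + C


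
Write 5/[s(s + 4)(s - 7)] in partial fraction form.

Using cover-up method: P = -5/28, Q = 5/44, R = 5/77
Result: (-5/28)/s + (5/44)/(s + 4) + (5/77)/(s - 7)


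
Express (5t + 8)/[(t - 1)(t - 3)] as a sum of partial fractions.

At t=1: α = (5·1 + 8)/(1 - 3) = -13/2. At t=3: β = (5·3 + 8)/(3 - 1) = 23/2
Result: (-13/2)/(t - 1) + (23/2)/(t - 3)


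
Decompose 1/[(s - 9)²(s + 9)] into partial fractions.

Cover-up at s=-9: γ = 1/(-9 - 9)² = 1/324. Cover-up at s=9: β = 1/(9 + 9) = 1/18. Comparing s² coeff: α = -γ = -1/324
Result: (-1/324)/(s - 9) + (1/18)/(s - 9)² + (1/324)/(s + 9)


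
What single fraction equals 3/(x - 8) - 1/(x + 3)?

Common denominator (x - 8)(x + 3). Numerator: 3(x + 3) - 1(x - 8) = (3x + 9) - (x - 8) = 2x + 17
Result: (2x + 17)/[(x - 8)(x + 3)]


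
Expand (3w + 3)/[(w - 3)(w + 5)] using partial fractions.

At w=3: P = (3·3 + 3)/(3 + 5) = 3/2. At w=-5: Q = (3·(-5) + 3)/(-5 - 3) = 3/2
Result: (3/2)/(w - 3) + (3/2)/(w + 5)


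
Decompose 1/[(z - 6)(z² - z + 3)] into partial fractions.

Cover-up at z = 6: A = 1/(6² - 1·6 + 3) = 1/33. Then B = -A = -1/33, C = -A·(-1 + 6) = -5/33
Result: (1/33)/(z - 6) - ((1/33)z + 5/33)/(z² - z + 3)


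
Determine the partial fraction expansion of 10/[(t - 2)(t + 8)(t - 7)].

Using cover-up method: A = -1/5, B = 1/15, C = 2/15
Result: (-1/5)/(t - 2) + (1/15)/(t + 8) + (2/15)/(t - 7)


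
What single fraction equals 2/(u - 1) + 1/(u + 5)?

Common denominator (u - 1)(u + 5). Numerator: 2(u + 5) + 1(u - 1) = (2u + 10) + (u - 1) = 3u + 9
Result: (3u + 9)/[(u - 1)(u + 5)]


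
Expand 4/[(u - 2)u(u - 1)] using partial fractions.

Using cover-up method: A = 2, B = 2, C = -4
Result: 2/(u - 2) + 2/u - 4/(u - 1)


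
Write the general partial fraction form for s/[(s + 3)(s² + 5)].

Linear + irreducible quadratic: P/(s + 3) + (Qs + R)/(s² + 5)


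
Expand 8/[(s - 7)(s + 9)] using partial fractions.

8/(s - 7)(s + 9) = P/(s - 7) + Q/(s + 9). P = 8/(7 + 9) = 1/2, Q = 8/(-9 - 7) = -1/2
Result: (1/2)/(s - 7) - (1/2)/(s + 9)


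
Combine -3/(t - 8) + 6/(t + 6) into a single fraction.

Common denominator (t - 8)(t + 6). Numerator: -3(t + 6) + 6(t - 8) = (-3t - 18) + (6t - 48) = 3t - 66
Result: (3t - 66)/[(t - 8)(t + 6)]


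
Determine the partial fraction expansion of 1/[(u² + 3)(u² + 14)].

Coefficient matching gives α = γ = 0, β = 1/(14-3) = 1/11, δ = -β = -1/11
Result: (1/11)/(u² + 3) - (1/11)/(u² + 14)


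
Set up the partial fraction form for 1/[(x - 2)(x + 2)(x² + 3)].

Two linear + quadratic: α/(x - 2) + β/(x + 2) + (γx + δ)/(x² + 3)


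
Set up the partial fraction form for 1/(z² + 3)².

Repeated quadratic factor: (Pz + Q)/(z² + 3) + (Rz + S)/(z² + 3)²


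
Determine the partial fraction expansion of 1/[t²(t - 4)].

Cover-up at t=4: γ = 1/(4 - 0)² = 1/16. Cover-up at t=0: β = 1/(0 - 4) = -1/4. Comparing t² coeff: α = -γ = -1/16
Result: (-1/16)/t - (1/4)/t² + (1/16)/(t - 4)


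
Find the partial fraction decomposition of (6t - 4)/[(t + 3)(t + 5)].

At t=-3: A = (6·(-3) - 4)/(-3 + 5) = -11. At t=-5: B = (6·(-5) - 4)/(-5 + 3) = 17
Result: -11/(t + 3) + 17/(t + 5)


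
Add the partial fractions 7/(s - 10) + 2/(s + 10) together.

Common denominator (s - 10)(s + 10). Numerator: 7(s + 10) + 2(s - 10) = (7s + 70) + (2s - 20) = 9s + 50
Result: (9s + 50)/[(s - 10)(s + 10)]


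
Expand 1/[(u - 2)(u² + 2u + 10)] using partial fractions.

Cover-up at u = 2: P = 1/(2² + 2·2 + 10) = 1/18. Then Q = -P = -1/18, R = -P·(2 + 2) = -2/9
Result: (1/18)/(u - 2) - ((1/18)u + 2/9)/(u² + 2u + 10)


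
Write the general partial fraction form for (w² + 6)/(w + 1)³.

Repeated linear factor (power 3): α/(w + 1) + β/(w + 1)² + γ/(w + 1)³


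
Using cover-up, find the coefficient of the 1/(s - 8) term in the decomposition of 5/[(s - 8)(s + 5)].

Cover (s - 8), set s=8: 5/((s + 5) at s=8) = 5/(13) = 5/13


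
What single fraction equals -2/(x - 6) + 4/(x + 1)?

Common denominator (x - 6)(x + 1). Numerator: -2(x + 1) + 4(x - 6) = (-2x - 2) + (4x - 24) = 2x - 26
Result: (2x - 26)/[(x - 6)(x + 1)]


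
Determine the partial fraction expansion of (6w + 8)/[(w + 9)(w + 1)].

At w=-9: α = (6·(-9) + 8)/(-9 + 1) = 23/4. At w=-1: β = (6·(-1) + 8)/(-1 + 9) = 1/4
Result: (23/4)/(w + 9) + (1/4)/(w + 1)


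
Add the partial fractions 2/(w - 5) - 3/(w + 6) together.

Common denominator (w - 5)(w + 6). Numerator: 2(w + 6) - 3(w - 5) = (2w + 12) - (3w - 15) = -w + 27
Result: (-w + 27)/[(w - 5)(w + 6)]


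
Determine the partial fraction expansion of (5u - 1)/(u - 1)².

(5u - 1) = A(u - 1) + B. At u = 1: B = 5·1 - 1 = 4. Coeff of u: A = 5
Result: 5/(u - 1) + 4/(u - 1)²


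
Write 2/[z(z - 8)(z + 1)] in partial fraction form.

Using cover-up method: α = -1/4, β = 1/36, γ = 2/9
Result: (-1/4)/z + (1/36)/(z - 8) + (2/9)/(z + 1)


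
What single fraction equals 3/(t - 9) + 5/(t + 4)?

Common denominator (t - 9)(t + 4). Numerator: 3(t + 4) + 5(t - 9) = (3t + 12) + (5t - 45) = 8t - 33
Result: (8t - 33)/[(t - 9)(t + 4)]


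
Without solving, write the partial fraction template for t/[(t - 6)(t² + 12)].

Linear + irreducible quadratic: α/(t - 6) + (βt + γ)/(t² + 12)


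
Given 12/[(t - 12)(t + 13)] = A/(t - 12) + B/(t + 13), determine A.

Cover-up at t = 12: A = 12/(12 + 13) = 12/25


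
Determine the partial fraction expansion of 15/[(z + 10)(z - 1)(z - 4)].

Using cover-up method: α = 15/154, β = -5/11, γ = 5/14
Result: (15/154)/(z + 10) - (5/11)/(z - 1) + (5/14)/(z - 4)


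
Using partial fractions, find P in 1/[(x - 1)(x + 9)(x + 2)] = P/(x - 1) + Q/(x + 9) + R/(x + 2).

Cover-up at x = 1: P = 1/[(1 + 9)(1 + 2)] = 1/[(10)(3)] = 1/30


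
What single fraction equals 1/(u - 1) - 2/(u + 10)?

Common denominator (u - 1)(u + 10). Numerator: 1(u + 10) - 2(u - 1) = (u + 10) - (2u - 2) = -u + 12
Result: (-u + 12)/[(u - 1)(u + 10)]


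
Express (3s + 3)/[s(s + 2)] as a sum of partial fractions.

At s=0: A = (3·0 + 3)/(0 + 2) = 3/2. At s=-2: B = (3·(-2) + 3)/(-2 - 0) = 3/2
Result: (3/2)/s + (3/2)/(s + 2)


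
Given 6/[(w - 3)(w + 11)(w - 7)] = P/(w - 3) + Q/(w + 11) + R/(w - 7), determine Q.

Cover-up at w = -11: Q = 6/[(-11 - 3)(-11 - 7)] = 6/[(-14)(-18)] = 6/252 = 1/42


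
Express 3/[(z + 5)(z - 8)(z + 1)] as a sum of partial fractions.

Using cover-up method: P = 3/52, Q = 1/39, R = -1/12
Result: (3/52)/(z + 5) + (1/39)/(z - 8) - (1/12)/(z + 1)


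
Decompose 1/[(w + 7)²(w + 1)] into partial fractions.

Cover-up at w=-1: γ = 1/(-1 + 7)² = 1/36. Cover-up at w=-7: β = 1/(-7 + 1) = -1/6. Comparing w² coeff: α = -γ = -1/36
Result: (-1/36)/(w + 7) - (1/6)/(w + 7)² + (1/36)/(w + 1)


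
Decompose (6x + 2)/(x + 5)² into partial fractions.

(6x + 2) = A(x + 5) + B. At x = -5: B = 6·(-5) + 2 = -28. Coeff of x: A = 6
Result: 6/(x + 5) - 28/(x + 5)²


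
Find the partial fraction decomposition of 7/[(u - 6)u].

7/(u - 6)u = A/(u - 6) + B/u. A = 7/(6 - 0) = 7/6, B = 7/(0 - 6) = -7/6
Result: (7/6)/(u - 6) - (7/6)/u


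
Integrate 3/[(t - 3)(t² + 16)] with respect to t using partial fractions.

Cover-up at t=3: A = 3/(3²+16) = 3/25. Coeff matching: B = -3/25, C = -9/25. Decomposition: (3/25)/(t - 3) - ((3/25)t + 9/25)/(t² + 16). Integrate: linear → ln, quadratic → (1/2)ln + arctan: (3/25) ln|(t - 3)| - (3/50) ln(t² + 16) - (9/100) arctan(t/4) + C


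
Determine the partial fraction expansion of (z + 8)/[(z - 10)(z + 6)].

At z=10: P = (1·10 + 8)/(10 + 6) = 9/8. At z=-6: Q = (1·(-6) + 8)/(-6 - 10) = -1/8
Result: (9/8)/(z - 10) - (1/8)/(z + 6)


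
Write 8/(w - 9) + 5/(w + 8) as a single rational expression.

Common denominator (w - 9)(w + 8). Numerator: 8(w + 8) + 5(w - 9) = (8w + 64) + (5w - 45) = 13w + 19
Result: (13w + 19)/[(w - 9)(w + 8)]


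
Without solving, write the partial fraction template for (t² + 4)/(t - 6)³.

Repeated linear factor (power 3): A/(t - 6) + B/(t - 6)² + C/(t - 6)³


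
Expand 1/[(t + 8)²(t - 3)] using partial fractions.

Cover-up at t=3: R = 1/(3 + 8)² = 1/121. Cover-up at t=-8: Q = 1/(-8 - 3) = -1/11. Comparing t² coeff: P = -R = -1/121
Result: (-1/121)/(t + 8) - (1/11)/(t + 8)² + (1/121)/(t - 3)


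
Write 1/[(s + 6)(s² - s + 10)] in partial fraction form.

Cover-up at s = -6: A = 1/((-6)² - 1·(-6) + 10) = 1/52. Then B = -A = -1/52, C = -A·(-1 - 6) = 7/52
Result: (1/52)/(s + 6) - ((1/52)s - 7/52)/(s² - s + 10)


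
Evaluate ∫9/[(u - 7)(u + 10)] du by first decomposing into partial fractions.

Decompose: 9/[(u - 7)(u + 10)] = (9/17)/(u - 7) - (9/17)/(u + 10). Integrate each term: (9/17) ln|(u - 7)| - (9/17) ln|(u + 10)| + C


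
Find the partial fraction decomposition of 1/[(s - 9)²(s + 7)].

Cover-up at s=-7: γ = 1/(-7 - 9)² = 1/256. Cover-up at s=9: β = 1/(9 + 7) = 1/16. Comparing s² coeff: α = -γ = -1/256
Result: (-1/256)/(s - 9) + (1/16)/(s - 9)² + (1/256)/(s + 7)


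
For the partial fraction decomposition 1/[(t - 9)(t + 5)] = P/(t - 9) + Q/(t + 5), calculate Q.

Cover-up at t = -5: Q = 1/(-5 - 9) = -1/14


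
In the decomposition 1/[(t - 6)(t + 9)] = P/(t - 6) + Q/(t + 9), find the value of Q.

Cover-up at t = -9: Q = 1/(-9 - 6) = -1/15


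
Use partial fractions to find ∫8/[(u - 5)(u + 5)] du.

Decompose: 8/[(u - 5)(u + 5)] = (4/5)/(u - 5) - (4/5)/(u + 5). Integrate each term: (4/5) ln|(u - 5)| - (4/5) ln|(u + 5)| + C


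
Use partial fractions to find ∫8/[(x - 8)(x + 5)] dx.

Decompose: 8/[(x - 8)(x + 5)] = (8/13)/(x - 8) - (8/13)/(x + 5). Integrate each term: (8/13) ln|(x - 8)| - (8/13) ln|(x + 5)| + C


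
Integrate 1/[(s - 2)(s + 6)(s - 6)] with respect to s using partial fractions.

Cover-up: A = -1/32, B = 1/96, C = 1/48. Decomposition: (-1/32)/(s - 2) + (1/96)/(s + 6) + (1/48)/(s - 6). Integrate each term: (-1/32) ln|(s - 2)| + (1/96) ln|(s + 6)| + (1/48) ln|(s - 6)| + C


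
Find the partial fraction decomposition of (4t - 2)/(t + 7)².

(4t - 2) = α(t + 7) + β. At t = -7: β = 4·(-7) - 2 = -30. Coeff of t: α = 4
Result: 4/(t + 7) - 30/(t + 7)²


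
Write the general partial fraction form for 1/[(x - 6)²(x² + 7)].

Repeated linear + quadratic: P/(x - 6) + Q/(x - 6)² + (Rx + S)/(x² + 7)


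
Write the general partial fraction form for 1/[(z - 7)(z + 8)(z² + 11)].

Two linear + quadratic: α/(z - 7) + β/(z + 8) + (γz + δ)/(z² + 11)


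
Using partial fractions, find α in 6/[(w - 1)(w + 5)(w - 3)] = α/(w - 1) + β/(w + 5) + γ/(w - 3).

Cover-up at w = 1: α = 6/[(1 + 5)(1 - 3)] = 6/[(6)(-2)] = -6/12 = -1/2


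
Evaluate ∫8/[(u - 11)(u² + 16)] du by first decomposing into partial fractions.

Cover-up at u=11: α = 8/(11²+16) = 8/137. Coeff matching: β = -8/137, γ = -88/137. Decomposition: (8/137)/(u - 11) - ((8/137)u + 88/137)/(u² + 16). Integrate: linear → ln, quadratic → (1/2)ln + arctan: (8/137) ln|(u - 11)| - (4/137) ln(u² + 16) - (22/137) arctan(u/4) + C


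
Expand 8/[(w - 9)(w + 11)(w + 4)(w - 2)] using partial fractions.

Using Heaviside cover-up: (2/455)/(w - 9) - (2/455)/(w + 11) + (4/273)/(w + 4) - (4/273)/(w - 2)


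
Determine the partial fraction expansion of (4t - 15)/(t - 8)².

(4t - 15) = A(t - 8) + B. At t = 8: B = 4·8 - 15 = 17. Coeff of t: A = 4
Result: 4/(t - 8) + 17/(t - 8)²


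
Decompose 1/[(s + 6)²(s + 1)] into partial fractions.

Cover-up at s=-1: R = 1/(-1 + 6)² = 1/25. Cover-up at s=-6: Q = 1/(-6 + 1) = -1/5. Comparing s² coeff: P = -R = -1/25
Result: (-1/25)/(s + 6) - (1/5)/(s + 6)² + (1/25)/(s + 1)


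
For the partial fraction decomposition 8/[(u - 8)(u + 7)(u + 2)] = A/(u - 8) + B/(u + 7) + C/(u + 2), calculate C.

Cover-up at u = -2: C = 8/[(-2 - 8)(-2 + 7)] = 8/[(-10)(5)] = -8/50 = -4/25


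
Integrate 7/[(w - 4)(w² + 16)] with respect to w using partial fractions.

Cover-up at w=4: P = 7/(4²+16) = 7/32. Coeff matching: Q = -7/32, R = -7/8. Decomposition: (7/32)/(w - 4) - ((7/32)w + 7/8)/(w² + 16). Integrate: linear → ln, quadratic → (1/2)ln + arctan: (7/32) ln|(w - 4)| - (7/64) ln(w² + 16) - (7/32) arctan(w/4) + C


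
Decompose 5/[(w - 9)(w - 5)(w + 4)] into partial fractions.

Using cover-up method: α = 5/52, β = -5/36, γ = 5/117
Result: (5/52)/(w - 9) - (5/36)/(w - 5) + (5/117)/(w + 4)


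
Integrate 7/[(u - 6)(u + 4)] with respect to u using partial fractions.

Decompose: 7/[(u - 6)(u + 4)] = (7/10)/(u - 6) - (7/10)/(u + 4). Integrate each term: (7/10) ln|(u - 6)| - (7/10) ln|(u + 4)| + C


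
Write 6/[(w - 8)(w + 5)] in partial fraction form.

6/(w - 8)(w + 5) = α/(w - 8) + β/(w + 5). α = 6/(8 + 5) = 6/13, β = 6/(-5 - 8) = -6/13
Result: (6/13)/(w - 8) - (6/13)/(w + 5)


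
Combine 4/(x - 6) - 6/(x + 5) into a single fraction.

Common denominator (x - 6)(x + 5). Numerator: 4(x + 5) - 6(x - 6) = (4x + 20) - (6x - 36) = -2x + 56
Result: (-2x + 56)/[(x - 6)(x + 5)]


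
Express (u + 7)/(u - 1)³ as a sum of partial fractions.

(u + 7) = A(u - 1)² + B(u - 1) + C. At u = 1: C = 1·1 + 7 = 8. Coefficients: A = 0, B = 1
Result: 1/(u - 1)² + 8/(u - 1)³


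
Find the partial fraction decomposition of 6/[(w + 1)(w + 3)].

6/(w + 1)(w + 3) = P/(w + 1) + Q/(w + 3). P = 6/(-1 + 3) = 3, Q = 6/(-3 + 1) = -3
Result: 3/(w + 1) - 3/(w + 3)


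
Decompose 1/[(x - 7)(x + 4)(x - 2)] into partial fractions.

Using cover-up method: P = 1/55, Q = 1/66, R = -1/30
Result: (1/55)/(x - 7) + (1/66)/(x + 4) - (1/30)/(x - 2)


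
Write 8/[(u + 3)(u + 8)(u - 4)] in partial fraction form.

Using cover-up method: α = -8/35, β = 2/15, γ = 2/21
Result: (-8/35)/(u + 3) + (2/15)/(u + 8) + (2/21)/(u - 4)


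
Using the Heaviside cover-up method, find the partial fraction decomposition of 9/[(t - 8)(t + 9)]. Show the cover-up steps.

Cover (t - 8): set t=8, get α = 9/(8 + 9) = 9/17. Cover (t + 9): set t=-9, get β = 9/(-9 - 8) = -9/17.
Result: (9/17)/(t - 8) - (9/17)/(t + 9)


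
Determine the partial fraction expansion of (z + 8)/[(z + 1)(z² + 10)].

At z=-1: α = (1·(-1) + 8)/((-1)² + 10) = 7/11. β = -α = -7/11, γ = 1 - (-1)·α = 18/11
Result: (7/11)/(z + 1) - ((7/11)z - 18/11)/(z² + 10)


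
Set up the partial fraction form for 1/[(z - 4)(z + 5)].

Distinct linear factors: α/(z - 4) + β/(z + 5)


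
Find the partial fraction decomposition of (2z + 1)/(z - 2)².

(2z + 1) = α(z - 2) + β. At z = 2: β = 2·2 + 1 = 5. Coeff of z: α = 2
Result: 2/(z - 2) + 5/(z - 2)²


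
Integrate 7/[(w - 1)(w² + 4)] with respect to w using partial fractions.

Cover-up at w=1: α = 7/(1²+4) = 7/5. Coeff matching: β = -7/5, γ = -7/5. Decomposition: (7/5)/(w - 1) - ((7/5)w + 7/5)/(w² + 4). Integrate: linear → ln, quadratic → (1/2)ln + arctan: (7/5) ln|(w - 1)| - (7/10) ln(w² + 4) - (7/10) arctan(w/2) + C


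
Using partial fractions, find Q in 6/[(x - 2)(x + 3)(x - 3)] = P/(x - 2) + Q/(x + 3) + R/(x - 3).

Cover-up at x = -3: Q = 6/[(-3 - 2)(-3 - 3)] = 6/[(-5)(-6)] = 6/30 = 1/5


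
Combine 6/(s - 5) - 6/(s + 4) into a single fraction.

Common denominator (s - 5)(s + 4). Numerator: 6(s + 4) - 6(s - 5) = (6s + 24) - (6s - 30) = 54
Result: (54)/[(s - 5)(s + 4)]


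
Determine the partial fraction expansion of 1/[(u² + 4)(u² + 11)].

Coefficient matching gives A = C = 0, B = 1/(11-4) = 1/7, D = -B = -1/7
Result: (1/7)/(u² + 4) - (1/7)/(u² + 11)


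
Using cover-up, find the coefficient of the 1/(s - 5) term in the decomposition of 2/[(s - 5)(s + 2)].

Cover (s - 5), set s=5: 2/((s + 2) at s=5) = 2/(7) = 2/7


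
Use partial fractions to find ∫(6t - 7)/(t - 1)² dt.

Decompose: P = 6, Q = 6·1 - 7 = -1, so (6t - 7)/(t - 1)² = 6/(t - 1) - 1/(t - 1)². Integrate: ∫ P/(t - 1) dt = 6 ln|(t - 1)|; ∫ Q/(t - 1)² dt = 1/(t - 1). Sum: 6 ln|(t - 1)| + 1/(t - 1) + C


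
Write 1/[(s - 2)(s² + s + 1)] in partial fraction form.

Cover-up at s = 2: α = 1/(2² + 1·2 + 1) = 1/7. Then β = -α = -1/7, γ = -α·(1 + 2) = -3/7
Result: (1/7)/(s - 2) - ((1/7)s + 3/7)/(s² + s + 1)


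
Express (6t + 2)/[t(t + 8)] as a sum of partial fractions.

At t=0: A = (6·0 + 2)/(0 + 8) = 1/4. At t=-8: B = (6·(-8) + 2)/(-8 - 0) = 23/4
Result: (1/4)/t + (23/4)/(t + 8)


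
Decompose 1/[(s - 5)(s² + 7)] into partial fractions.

Cover-up at s = 5: A = 1/(5² + 7) = 1/32. Then B = -A = -1/32, C = -A·(0 + 5) = -5/32
Result: (1/32)/(s - 5) - ((1/32)s + 5/32)/(s² + 7)


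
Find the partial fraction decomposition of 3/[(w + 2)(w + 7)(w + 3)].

Using cover-up method: α = 3/5, β = 3/20, γ = -3/4
Result: (3/5)/(w + 2) + (3/20)/(w + 7) - (3/4)/(w + 3)


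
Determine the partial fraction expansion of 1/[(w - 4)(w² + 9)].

Cover-up at w = 4: A = 1/(4² + 9) = 1/25. Then B = -A = -1/25, C = -A·(0 + 4) = -4/25
Result: (1/25)/(w - 4) - ((1/25)w + 4/25)/(w² + 9)


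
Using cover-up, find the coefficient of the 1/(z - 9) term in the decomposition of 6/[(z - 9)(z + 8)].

Cover (z - 9), set z=9: 6/((z + 8) at z=9) = 6/(17) = 6/17


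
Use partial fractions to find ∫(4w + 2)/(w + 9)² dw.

Decompose: A = 4, B = 4·(-9) + 2 = -34, so (4w + 2)/(w + 9)² = 4/(w + 9) - 34/(w + 9)². Integrate: ∫ A/(w + 9) dw = 4 ln|(w + 9)|; ∫ B/(w + 9)² dw = 34/(w + 9). Sum: 4 ln|(w + 9)| + 34/(w + 9) + C


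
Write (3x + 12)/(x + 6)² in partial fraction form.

(3x + 12) = α(x + 6) + β. At x = -6: β = 3·(-6) + 12 = -6. Coeff of x: α = 3
Result: 3/(x + 6) - 6/(x + 6)²


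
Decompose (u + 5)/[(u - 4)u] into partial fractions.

At u=4: A = (1·4 + 5)/(4 - 0) = 9/4. At u=0: B = (1·0 + 5)/(0 - 4) = -5/4
Result: (9/4)/(u - 4) - (5/4)/u


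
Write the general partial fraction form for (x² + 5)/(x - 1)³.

Repeated linear factor (power 3): A/(x - 1) + B/(x - 1)² + C/(x - 1)³


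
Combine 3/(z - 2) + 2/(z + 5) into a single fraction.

Common denominator (z - 2)(z + 5). Numerator: 3(z + 5) + 2(z - 2) = (3z + 15) + (2z - 4) = 5z + 11
Result: (5z + 11)/[(z - 2)(z + 5)]


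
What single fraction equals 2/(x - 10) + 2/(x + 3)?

Common denominator (x - 10)(x + 3). Numerator: 2(x + 3) + 2(x - 10) = (2x + 6) + (2x - 20) = 4x - 14
Result: (4x - 14)/[(x - 10)(x + 3)]


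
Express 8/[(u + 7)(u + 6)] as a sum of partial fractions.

8/(u + 7)(u + 6) = α/(u + 7) + β/(u + 6). α = 8/(-7 + 6) = -8, β = 8/(-6 + 7) = 8
Result: -8/(u + 7) + 8/(u + 6)


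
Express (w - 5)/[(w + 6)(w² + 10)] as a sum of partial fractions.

At w=-6: P = (1·(-6) - 5)/((-6)² + 10) = -11/46. Q = -P = 11/46, R = 1 - (-6)·P = -10/23
Result: (-11/46)/(w + 6) + ((11/46)w - 10/23)/(w² + 10)


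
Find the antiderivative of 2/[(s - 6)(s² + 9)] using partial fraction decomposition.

Cover-up at s=6: P = 2/(6²+9) = 2/45. Coeff matching: Q = -2/45, R = -4/15. Decomposition: (2/45)/(s - 6) - ((2/45)s + 4/15)/(s² + 9). Integrate: linear → ln, quadratic → (1/2)ln + arctan: (2/45) ln|(s - 6)| - (1/45) ln(s² + 9) - (4/45) arctan(s/3) + C


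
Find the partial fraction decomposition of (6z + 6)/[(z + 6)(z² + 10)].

At z=-6: A = (6·(-6) + 6)/((-6)² + 10) = -15/23. B = -A = 15/23, C = 6 - (-6)·A = 48/23
Result: (-15/23)/(z + 6) + ((15/23)z + 48/23)/(z² + 10)


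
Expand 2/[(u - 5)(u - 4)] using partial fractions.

2/(u - 5)(u - 4) = P/(u - 5) + Q/(u - 4). P = 2/(5 - 4) = 2, Q = 2/(4 - 5) = -2
Result: 2/(u - 5) - 2/(u - 4)


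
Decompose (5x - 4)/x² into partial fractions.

(5x - 4) = αx + β. At x = 0: β = 5·0 - 4 = -4. Coeff of x: α = 5
Result: 5/x - 4/x²


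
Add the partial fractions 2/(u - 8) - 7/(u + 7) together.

Common denominator (u - 8)(u + 7). Numerator: 2(u + 7) - 7(u - 8) = (2u + 14) - (7u - 56) = -5u + 70
Result: (-5u + 70)/[(u - 8)(u + 7)]


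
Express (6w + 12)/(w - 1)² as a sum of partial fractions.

(6w + 12) = A(w - 1) + B. At w = 1: B = 6·1 + 12 = 18. Coeff of w: A = 6
Result: 6/(w - 1) + 18/(w - 1)²


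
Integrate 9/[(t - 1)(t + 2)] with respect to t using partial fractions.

Decompose: 9/[(t - 1)(t + 2)] = 3/(t - 1) - 3/(t + 2). Integrate each term: 3 ln|(t - 1)| - 3 ln|(t + 2)| + C


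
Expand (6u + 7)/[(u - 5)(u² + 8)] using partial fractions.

At u=5: α = (6·5 + 7)/(5² + 8) = 37/33. β = -α = -37/33, γ = 6 - 5·α = 13/33
Result: (37/33)/(u - 5) - ((37/33)u - 13/33)/(u² + 8)


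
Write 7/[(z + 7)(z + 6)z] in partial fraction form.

Using cover-up method: A = 1, B = -7/6, C = 1/6
Result: 1/(z + 7) - (7/6)/(z + 6) + (1/6)/z
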